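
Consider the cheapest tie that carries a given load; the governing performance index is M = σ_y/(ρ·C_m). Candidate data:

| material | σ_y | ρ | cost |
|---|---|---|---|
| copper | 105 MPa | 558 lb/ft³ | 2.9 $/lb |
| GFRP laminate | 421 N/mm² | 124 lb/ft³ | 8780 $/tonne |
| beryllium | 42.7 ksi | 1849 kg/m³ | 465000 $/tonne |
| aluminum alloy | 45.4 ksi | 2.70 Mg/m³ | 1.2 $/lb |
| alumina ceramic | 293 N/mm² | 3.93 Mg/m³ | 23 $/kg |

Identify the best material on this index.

aluminum alloy

Normalizing units and computing the index:
  copper: σ_y = 105.0 MPa, ρ = 8938 kg/m³, cost = 6.393 $/kg
  GFRP laminate: σ_y = 421.0 MPa, ρ = 1986 kg/m³, cost = 8.780 $/kg
  beryllium: σ_y = 294.4 MPa, ρ = 1849 kg/m³, cost = 465.0 $/kg
  aluminum alloy: σ_y = 313.0 MPa, ρ = 2700 kg/m³, cost = 2.646 $/kg
  alumina ceramic: σ_y = 293.0 MPa, ρ = 3930 kg/m³, cost = 23.00 $/kg
  aluminum alloy: M = 43.8 kN·m per $
  GFRP laminate: M = 24.1 kN·m per $
  alumina ceramic: M = 3.24 kN·m per $
  copper: M = 1.84 kN·m per $
  beryllium: M = 0.342 kN·m per $
The maximum is for aluminum alloy.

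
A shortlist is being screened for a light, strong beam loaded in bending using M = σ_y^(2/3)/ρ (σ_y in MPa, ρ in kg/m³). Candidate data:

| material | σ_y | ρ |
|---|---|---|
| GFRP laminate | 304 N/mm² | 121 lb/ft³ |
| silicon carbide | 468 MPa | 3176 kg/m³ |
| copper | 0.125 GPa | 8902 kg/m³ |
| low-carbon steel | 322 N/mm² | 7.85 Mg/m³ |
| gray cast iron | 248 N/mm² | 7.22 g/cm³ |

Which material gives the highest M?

GFRP laminate

After converting to SI:
  GFRP laminate: σ_y = 304.0 MPa, ρ = 1938 kg/m³
  silicon carbide: σ_y = 468.0 MPa, ρ = 3176 kg/m³
  copper: σ_y = 125.0 MPa, ρ = 8902 kg/m³
  low-carbon steel: σ_y = 322.0 MPa, ρ = 7850 kg/m³
  gray cast iron: σ_y = 248.0 MPa, ρ = 7220 kg/m³
  GFRP laminate: M = 23.3×10⁻³
  silicon carbide: M = 19.0×10⁻³
  low-carbon steel: M = 5.98×10⁻³
  gray cast iron: M = 5.47×10⁻³
  copper: M = 2.81×10⁻³
GFRP laminate has the largest M.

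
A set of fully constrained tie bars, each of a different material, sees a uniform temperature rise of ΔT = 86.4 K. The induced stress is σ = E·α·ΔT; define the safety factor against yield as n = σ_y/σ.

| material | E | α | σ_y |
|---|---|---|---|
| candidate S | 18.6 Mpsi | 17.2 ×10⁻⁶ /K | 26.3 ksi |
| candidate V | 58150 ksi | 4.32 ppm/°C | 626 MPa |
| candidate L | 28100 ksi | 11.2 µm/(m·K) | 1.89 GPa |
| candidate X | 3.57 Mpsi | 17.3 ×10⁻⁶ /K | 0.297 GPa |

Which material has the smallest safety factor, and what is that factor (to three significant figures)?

candidate S, n = 0.951

With everything in SI (GPa, ×10⁻⁶/K, MPa):
  candidate S: E = 128.2, α = 17.2, σ_y = 181.3 → σ = 191 MPa, n = 0.951
  candidate V: E = 400.9, α = 4.32, σ_y = 626.0 → σ = 150 MPa, n = 4.18
  candidate L: E = 193.7, α = 11.2, σ_y = 1890 → σ = 187 MPa, n = 10.1
  candidate X: E = 24.61, α = 17.3, σ_y = 297.0 → σ = 36.8 MPa, n = 8.07
The minimum is candidate S at n = 0.951.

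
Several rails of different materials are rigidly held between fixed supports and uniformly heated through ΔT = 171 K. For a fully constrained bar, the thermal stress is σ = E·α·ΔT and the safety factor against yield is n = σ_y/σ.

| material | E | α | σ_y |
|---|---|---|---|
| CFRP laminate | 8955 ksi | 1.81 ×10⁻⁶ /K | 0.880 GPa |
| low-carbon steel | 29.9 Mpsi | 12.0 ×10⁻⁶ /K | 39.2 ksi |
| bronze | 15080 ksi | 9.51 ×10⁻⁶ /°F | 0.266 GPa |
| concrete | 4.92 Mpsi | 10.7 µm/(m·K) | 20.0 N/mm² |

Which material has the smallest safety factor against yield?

Per material, after unit conversion:
  CFRP laminate: E = 61.74, α = 1.81, σ_y = 880.0 → σ = 19.1 MPa, n = 46.0
  low-carbon steel: E = 206.2, α = 12.0, σ_y = 270.3 → σ = 423 MPa, n = 0.639
  bronze: E = 104.0, α = 17.1, σ_y = 266.0 → σ = 304 MPa, n = 0.874
  concrete: E = 33.92, α = 10.7, σ_y = 20.00 → σ = 62.1 MPa, n = 0.322
Smallest n: concrete with n = 0.322.

concrete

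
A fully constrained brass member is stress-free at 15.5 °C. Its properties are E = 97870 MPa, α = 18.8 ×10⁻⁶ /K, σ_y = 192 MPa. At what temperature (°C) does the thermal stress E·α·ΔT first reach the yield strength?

120 °C

E = 97870 MPa = 97.87 GPa.
E·α·ΔT = 192.0 MPa ⇒ ΔT = 192.0 / (97.87×10³ × 18.8×10⁻⁶) = 104.4 K.
T = 15.5 + 104.4 = 119.9 °C.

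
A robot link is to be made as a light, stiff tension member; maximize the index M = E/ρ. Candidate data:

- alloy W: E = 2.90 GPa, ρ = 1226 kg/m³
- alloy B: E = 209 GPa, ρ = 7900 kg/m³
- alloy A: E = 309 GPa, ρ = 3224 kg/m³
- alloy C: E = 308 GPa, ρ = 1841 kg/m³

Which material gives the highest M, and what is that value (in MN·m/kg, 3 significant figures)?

alloy C, M = 167 MN·m/kg

Evaluate M for each candidate:
  alloy C: M = 167 MN·m/kg
  alloy A: M = 95.8 MN·m/kg
  alloy B: M = 26.5 MN·m/kg
  alloy W: M = 2.37 MN·m/kg
Alloy C has the largest M.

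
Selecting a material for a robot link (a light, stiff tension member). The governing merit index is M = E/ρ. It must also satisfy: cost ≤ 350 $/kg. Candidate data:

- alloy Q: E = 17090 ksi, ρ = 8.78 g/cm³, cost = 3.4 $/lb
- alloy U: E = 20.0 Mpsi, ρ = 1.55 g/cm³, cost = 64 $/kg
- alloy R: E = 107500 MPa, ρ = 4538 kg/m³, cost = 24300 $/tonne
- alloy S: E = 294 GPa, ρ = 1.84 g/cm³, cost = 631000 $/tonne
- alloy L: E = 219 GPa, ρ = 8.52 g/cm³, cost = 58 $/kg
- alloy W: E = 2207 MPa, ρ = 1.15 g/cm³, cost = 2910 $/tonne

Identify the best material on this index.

alloy U

Screen on constraints: cost ≤ 350 $/kg. Survivors: alloy Q, alloy U, alloy R, alloy L, alloy W.
Normalizing units and computing the index:
  alloy Q: E = 117.8 GPa, ρ = 8780 kg/m³
  alloy U: E = 137.9 GPa, ρ = 1550 kg/m³
  alloy R: E = 107.5 GPa, ρ = 4538 kg/m³
  alloy L: E = 219.0 GPa, ρ = 8520 kg/m³
  alloy W: E = 2.207 GPa, ρ = 1150 kg/m³
  alloy U: M = 89.0 MN·m/kg
  alloy L: M = 25.7 MN·m/kg
  alloy R: M = 23.7 MN·m/kg
  alloy Q: M = 13.4 MN·m/kg
  alloy W: M = 1.92 MN·m/kg
The maximum is for alloy U.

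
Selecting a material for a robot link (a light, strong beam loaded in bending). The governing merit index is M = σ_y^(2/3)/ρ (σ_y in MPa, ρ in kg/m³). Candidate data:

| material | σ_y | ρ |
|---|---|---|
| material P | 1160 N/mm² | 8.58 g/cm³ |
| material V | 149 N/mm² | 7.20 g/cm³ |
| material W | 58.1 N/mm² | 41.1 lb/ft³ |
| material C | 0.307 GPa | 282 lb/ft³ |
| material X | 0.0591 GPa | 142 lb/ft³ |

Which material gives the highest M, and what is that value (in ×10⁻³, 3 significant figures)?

After converting to SI:
  material P: σ_y = 1160 MPa, ρ = 8580 kg/m³
  material V: σ_y = 149.0 MPa, ρ = 7200 kg/m³
  material W: σ_y = 58.10 MPa, ρ = 658.4 kg/m³
  material C: σ_y = 307.0 MPa, ρ = 4517 kg/m³
  material X: σ_y = 59.10 MPa, ρ = 2275 kg/m³
  material W: M = 22.8×10⁻³
  material P: M = 12.9×10⁻³
  material C: M = 10.1×10⁻³
  material X: M = 6.67×10⁻³
  material V: M = 3.90×10⁻³
The maximum is for material W.

material W, M = 22.8×10⁻³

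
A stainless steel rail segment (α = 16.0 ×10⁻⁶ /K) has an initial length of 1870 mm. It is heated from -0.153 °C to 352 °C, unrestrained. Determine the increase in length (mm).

ΔT = 352 − (-0.153) = 352.2 K.
ΔL = α·L₀·ΔT = 16.0×10⁻⁶ × 1870 mm × 352.2 K = 10.5 mm.

10.5 mm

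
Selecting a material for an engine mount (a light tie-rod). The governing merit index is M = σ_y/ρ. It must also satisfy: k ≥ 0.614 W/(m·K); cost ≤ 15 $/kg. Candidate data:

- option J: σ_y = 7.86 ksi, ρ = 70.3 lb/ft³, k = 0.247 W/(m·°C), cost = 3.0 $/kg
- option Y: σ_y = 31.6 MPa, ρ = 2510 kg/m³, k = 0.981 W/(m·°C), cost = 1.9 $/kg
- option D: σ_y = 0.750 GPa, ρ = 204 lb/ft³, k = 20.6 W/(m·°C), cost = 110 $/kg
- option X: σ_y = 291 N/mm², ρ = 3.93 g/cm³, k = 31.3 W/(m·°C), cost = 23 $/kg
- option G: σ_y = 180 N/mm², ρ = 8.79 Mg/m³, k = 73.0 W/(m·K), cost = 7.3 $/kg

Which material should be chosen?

option G

Screen on constraints: k ≥ 0.614 W/(m·K); cost ≤ 15 $/kg. Survivors: option Y, option G.
In SI units:
  option Y: σ_y = 31.60 MPa, ρ = 2510 kg/m³
  option G: σ_y = 180.0 MPa, ρ = 8790 kg/m³
  option G: M = 20.5 kN·m/kg
  option Y: M = 12.6 kN·m/kg
Option G has the largest M.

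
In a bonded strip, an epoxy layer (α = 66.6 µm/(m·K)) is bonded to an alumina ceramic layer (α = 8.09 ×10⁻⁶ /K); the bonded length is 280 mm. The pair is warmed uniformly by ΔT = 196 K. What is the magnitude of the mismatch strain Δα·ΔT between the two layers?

Δα = |66.6 − 8.09|×10⁻⁶/K = 58.5×10⁻⁶/K.
Mismatch strain = Δα·ΔT = 58.5×10⁻⁶ × 196.0 = 0.0115.

0.0115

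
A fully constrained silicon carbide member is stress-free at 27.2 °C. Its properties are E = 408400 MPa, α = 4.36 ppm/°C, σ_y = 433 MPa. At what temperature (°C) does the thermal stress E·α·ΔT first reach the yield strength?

270 °C

E = 408400 MPa = 408.4 GPa.
E·α·ΔT = 433.0 MPa ⇒ ΔT = 433.0 / (408.4×10³ × 4.36×10⁻⁶) = 243.2 K.
T = 27.2 + 243.2 = 270.4 °C.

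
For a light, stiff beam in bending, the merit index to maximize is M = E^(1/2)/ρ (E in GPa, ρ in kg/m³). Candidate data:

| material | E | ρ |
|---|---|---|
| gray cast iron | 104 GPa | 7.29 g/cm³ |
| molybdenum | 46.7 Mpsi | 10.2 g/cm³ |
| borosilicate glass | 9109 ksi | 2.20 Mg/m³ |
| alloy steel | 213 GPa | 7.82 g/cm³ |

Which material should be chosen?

Normalizing units and computing the index:
  gray cast iron: E = 104.0 GPa, ρ = 7290 kg/m³
  molybdenum: E = 322.0 GPa, ρ = 10200 kg/m³
  borosilicate glass: E = 62.80 GPa, ρ = 2200 kg/m³
  alloy steel: E = 213.0 GPa, ρ = 7820 kg/m³
  borosilicate glass: M = 3.60×10⁻³
  alloy steel: M = 1.87×10⁻³
  molybdenum: M = 1.76×10⁻³
  gray cast iron: M = 1.40×10⁻³
The maximum is for borosilicate glass.

borosilicate glass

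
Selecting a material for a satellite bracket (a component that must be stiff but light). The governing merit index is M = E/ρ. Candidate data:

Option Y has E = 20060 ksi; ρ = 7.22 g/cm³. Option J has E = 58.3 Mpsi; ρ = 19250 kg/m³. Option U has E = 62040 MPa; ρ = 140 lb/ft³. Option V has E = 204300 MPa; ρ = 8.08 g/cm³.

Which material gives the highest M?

After converting to SI:
  option Y: E = 138.3 GPa, ρ = 7220 kg/m³
  option J: E = 402.0 GPa, ρ = 19250 kg/m³
  option U: E = 62.04 GPa, ρ = 2243 kg/m³
  option V: E = 204.3 GPa, ρ = 8080 kg/m³
  option U: M = 27.7 MN·m/kg
  option V: M = 25.3 MN·m/kg
  option J: M = 20.9 MN·m/kg
  option Y: M = 19.2 MN·m/kg
Highest index: option U.

option U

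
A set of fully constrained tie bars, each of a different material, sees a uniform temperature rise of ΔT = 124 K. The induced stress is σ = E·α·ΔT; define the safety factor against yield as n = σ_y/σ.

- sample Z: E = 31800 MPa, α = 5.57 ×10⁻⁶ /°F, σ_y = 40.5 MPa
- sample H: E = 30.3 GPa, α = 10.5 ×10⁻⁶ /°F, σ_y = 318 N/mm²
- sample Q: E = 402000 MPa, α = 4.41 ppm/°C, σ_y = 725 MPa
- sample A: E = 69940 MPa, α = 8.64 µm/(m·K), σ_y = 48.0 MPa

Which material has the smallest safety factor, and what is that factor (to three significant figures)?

sample A, n = 0.641

In consistent units (E in GPa, α in ×10⁻⁶/K, σ_y in MPa):
  sample Z: E = 31.80, α = 10.0, σ_y = 40.50 → σ = 39.5 MPa, n = 1.02
  sample H: E = 30.30, α = 18.9, σ_y = 318.0 → σ = 71.0 MPa, n = 4.48
  sample Q: E = 402.0, α = 4.41, σ_y = 725.0 → σ = 220 MPa, n = 3.30
  sample A: E = 69.94, α = 8.64, σ_y = 48.00 → σ = 74.9 MPa, n = 0.641
The minimum is sample A at n = 0.641.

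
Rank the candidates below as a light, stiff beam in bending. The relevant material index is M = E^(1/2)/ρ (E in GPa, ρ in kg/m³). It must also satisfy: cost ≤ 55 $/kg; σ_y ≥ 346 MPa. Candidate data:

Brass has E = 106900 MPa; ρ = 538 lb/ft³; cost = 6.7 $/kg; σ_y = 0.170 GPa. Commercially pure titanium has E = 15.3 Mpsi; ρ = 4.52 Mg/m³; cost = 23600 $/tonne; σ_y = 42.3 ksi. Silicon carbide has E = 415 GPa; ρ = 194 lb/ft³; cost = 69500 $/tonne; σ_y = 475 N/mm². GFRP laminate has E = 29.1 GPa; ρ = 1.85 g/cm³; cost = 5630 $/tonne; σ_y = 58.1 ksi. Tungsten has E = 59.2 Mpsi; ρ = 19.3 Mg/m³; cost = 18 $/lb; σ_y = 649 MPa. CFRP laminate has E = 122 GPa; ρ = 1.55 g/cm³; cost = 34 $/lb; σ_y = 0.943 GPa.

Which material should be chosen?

Screen on constraints: cost ≤ 55 $/kg; σ_y ≥ 346 MPa. Survivors: GFRP laminate, tungsten.
Convert each candidate to consistent units, then evaluate M:
  GFRP laminate: E = 29.10 GPa, ρ = 1850 kg/m³
  tungsten: E = 408.2 GPa, ρ = 19300 kg/m³
  GFRP laminate: M = 2.92×10⁻³
  tungsten: M = 1.05×10⁻³
GFRP laminate ranks first.

GFRP laminate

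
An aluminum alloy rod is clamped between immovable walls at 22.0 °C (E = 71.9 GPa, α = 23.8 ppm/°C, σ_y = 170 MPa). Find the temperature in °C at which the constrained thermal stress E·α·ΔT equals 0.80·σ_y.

101 °C

E·α·ΔT = 136.0 MPa ⇒ ΔT = 136.0 / (71.90×10³ × 23.8×10⁻⁶) = 79.48 K.
T = 22.0 + 79.48 = 101.5 °C.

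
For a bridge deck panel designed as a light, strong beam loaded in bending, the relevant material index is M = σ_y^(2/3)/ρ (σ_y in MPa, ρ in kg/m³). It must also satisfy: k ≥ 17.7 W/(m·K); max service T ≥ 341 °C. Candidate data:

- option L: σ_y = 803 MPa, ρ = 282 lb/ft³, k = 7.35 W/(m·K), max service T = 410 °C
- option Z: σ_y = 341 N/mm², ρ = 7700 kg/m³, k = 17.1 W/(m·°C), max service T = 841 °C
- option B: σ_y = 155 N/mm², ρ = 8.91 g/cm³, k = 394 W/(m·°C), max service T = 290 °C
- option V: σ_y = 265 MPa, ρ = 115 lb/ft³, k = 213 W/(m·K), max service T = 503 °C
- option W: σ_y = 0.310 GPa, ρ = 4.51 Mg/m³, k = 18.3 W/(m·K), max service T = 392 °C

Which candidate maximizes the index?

option V

Screen on constraints: k ≥ 17.7 W/(m·K); max service T ≥ 341 °C. Survivors: option V, option W.
Convert each candidate to consistent units, then evaluate M:
  option V: σ_y = 265.0 MPa, ρ = 1842 kg/m³
  option W: σ_y = 310.0 MPa, ρ = 4510 kg/m³
  option V: M = 22.4×10⁻³
  option W: M = 10.2×10⁻³
Option V has the largest M.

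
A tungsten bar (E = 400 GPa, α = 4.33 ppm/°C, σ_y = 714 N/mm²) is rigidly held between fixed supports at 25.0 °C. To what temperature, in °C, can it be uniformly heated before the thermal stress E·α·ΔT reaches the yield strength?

437 °C

σ_y = 714 N/mm² = 714.0 MPa.
E·α·ΔT = 714.0 MPa ⇒ ΔT = 714.0 / (400.0×10³ × 4.33×10⁻⁶) = 412.2 K.
T = 25.0 + 412.2 = 437.2 °C.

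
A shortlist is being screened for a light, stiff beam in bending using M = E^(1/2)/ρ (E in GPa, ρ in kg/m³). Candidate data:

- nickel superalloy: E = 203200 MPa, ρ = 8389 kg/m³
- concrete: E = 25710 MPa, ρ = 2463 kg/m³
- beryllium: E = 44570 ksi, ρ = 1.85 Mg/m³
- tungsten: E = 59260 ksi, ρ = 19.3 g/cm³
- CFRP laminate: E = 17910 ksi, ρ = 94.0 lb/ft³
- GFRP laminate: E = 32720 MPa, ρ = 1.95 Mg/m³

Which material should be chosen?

Normalizing units and computing the index:
  nickel superalloy: E = 203.2 GPa, ρ = 8389 kg/m³
  concrete: E = 25.71 GPa, ρ = 2463 kg/m³
  beryllium: E = 307.3 GPa, ρ = 1850 kg/m³
  tungsten: E = 408.6 GPa, ρ = 19300 kg/m³
  CFRP laminate: E = 123.5 GPa, ρ = 1506 kg/m³
  GFRP laminate: E = 32.72 GPa, ρ = 1950 kg/m³
  beryllium: M = 9.48×10⁻³
  CFRP laminate: M = 7.38×10⁻³
  GFRP laminate: M = 2.93×10⁻³
  concrete: M = 2.06×10⁻³
  nickel superalloy: M = 1.70×10⁻³
  tungsten: M = 1.05×10⁻³
Beryllium has the largest M.

beryllium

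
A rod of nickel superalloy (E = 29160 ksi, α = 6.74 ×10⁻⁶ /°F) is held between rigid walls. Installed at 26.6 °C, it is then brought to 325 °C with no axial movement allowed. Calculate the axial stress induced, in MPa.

728 MPa

E = 29160 ksi = 201.1 GPa.
α = 6.74×10⁻⁶/°F × 9/5 = 12.1×10⁻⁶/K.
ΔT = 298.4 K. Constrained thermal stress σ = E·α·ΔT = 201.1×10³ MPa × 12.1×10⁻⁶ × 298.4 = 728 MPa (compressive).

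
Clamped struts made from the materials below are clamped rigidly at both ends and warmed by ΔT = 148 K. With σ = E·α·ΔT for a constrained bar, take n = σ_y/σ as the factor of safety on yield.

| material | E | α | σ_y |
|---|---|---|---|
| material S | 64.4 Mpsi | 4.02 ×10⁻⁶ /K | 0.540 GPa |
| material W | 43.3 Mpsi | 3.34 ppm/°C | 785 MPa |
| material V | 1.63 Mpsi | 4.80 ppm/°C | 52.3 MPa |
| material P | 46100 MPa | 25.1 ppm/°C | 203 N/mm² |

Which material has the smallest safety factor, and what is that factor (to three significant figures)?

material P, n = 1.19

Per material, after unit conversion:
  material S: E = 444.0, α = 4.02, σ_y = 540.0 → σ = 264 MPa, n = 2.04
  material W: E = 298.5, α = 3.34, σ_y = 785.0 → σ = 148 MPa, n = 5.32
  material V: E = 11.24, α = 4.80, σ_y = 52.30 → σ = 7.98 MPa, n = 6.55
  material P: E = 46.10, α = 25.1, σ_y = 203.0 → σ = 171 MPa, n = 1.19
The minimum is material P at n = 1.19.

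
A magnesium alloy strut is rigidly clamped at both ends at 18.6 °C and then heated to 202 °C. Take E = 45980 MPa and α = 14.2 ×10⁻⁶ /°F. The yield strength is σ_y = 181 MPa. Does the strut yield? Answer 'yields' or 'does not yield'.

yields

E = 45980 MPa = 45.98 GPa.
α = 14.2×10⁻⁶/°F × 9/5 = 25.6×10⁻⁶/K.
ΔT = 183.4 K. Constrained thermal stress σ = E·α·ΔT = 45.98×10³ MPa × 25.6×10⁻⁶ × 183.4 = 216 MPa (compressive).
Compare to σ_y = 181 MPa: σ ≥ σ_y, so it yields.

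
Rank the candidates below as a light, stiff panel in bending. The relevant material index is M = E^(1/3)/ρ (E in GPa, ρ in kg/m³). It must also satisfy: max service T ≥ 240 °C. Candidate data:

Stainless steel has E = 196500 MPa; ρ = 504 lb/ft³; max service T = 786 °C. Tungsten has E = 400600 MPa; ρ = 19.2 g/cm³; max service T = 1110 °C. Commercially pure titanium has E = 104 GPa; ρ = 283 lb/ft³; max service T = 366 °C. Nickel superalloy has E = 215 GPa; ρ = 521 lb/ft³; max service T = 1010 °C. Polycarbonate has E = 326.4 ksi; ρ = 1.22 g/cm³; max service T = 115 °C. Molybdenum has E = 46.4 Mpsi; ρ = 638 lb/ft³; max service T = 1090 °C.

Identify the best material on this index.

Screen on constraints: max service T ≥ 240 °C. Survivors: stainless steel, tungsten, commercially pure titanium, nickel superalloy, molybdenum.
In SI units:
  stainless steel: E = 196.5 GPa, ρ = 8073 kg/m³
  tungsten: E = 400.6 GPa, ρ = 19200 kg/m³
  commercially pure titanium: E = 104.0 GPa, ρ = 4533 kg/m³
  nickel superalloy: E = 215.0 GPa, ρ = 8346 kg/m³
  molybdenum: E = 319.9 GPa, ρ = 10220 kg/m³
  commercially pure titanium: M = 1.04×10⁻³
  stainless steel: M = 0.720×10⁻³
  nickel superalloy: M = 0.718×10⁻³
  molybdenum: M = 0.669×10⁻³
  tungsten: M = 0.384×10⁻³
Commercially pure titanium has the largest M.

commercially pure titanium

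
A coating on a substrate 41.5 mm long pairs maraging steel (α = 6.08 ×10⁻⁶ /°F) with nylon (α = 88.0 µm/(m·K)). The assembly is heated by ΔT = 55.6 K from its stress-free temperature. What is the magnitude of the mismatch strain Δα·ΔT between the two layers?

4.28×10⁻³

maraging steel: α = 6.08×10⁻⁶/°F × 9/5 = 10.9×10⁻⁶/K.
Δα = |10.9 − 88.0|×10⁻⁶/K = 77.1×10⁻⁶/K.
Mismatch strain = Δα·ΔT = 77.1×10⁻⁶ × 55.6 = 4.28×10⁻³.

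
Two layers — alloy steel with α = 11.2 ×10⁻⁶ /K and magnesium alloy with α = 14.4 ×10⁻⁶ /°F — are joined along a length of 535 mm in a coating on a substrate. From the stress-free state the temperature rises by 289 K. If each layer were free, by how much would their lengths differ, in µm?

magnesium alloy: α = 14.4×10⁻⁶/°F × 9/5 = 25.9×10⁻⁶/K.
Δα = |11.2 − 25.9|×10⁻⁶/K = 14.7×10⁻⁶/K.
ΔL_mismatch = Δα·L·ΔT = 14.7×10⁻⁶ × 535.0 mm × 289.0 K = 2280 µm.

2280 µm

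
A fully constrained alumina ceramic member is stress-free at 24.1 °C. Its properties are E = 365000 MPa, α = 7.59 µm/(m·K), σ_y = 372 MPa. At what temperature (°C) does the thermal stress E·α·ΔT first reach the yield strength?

E = 365000 MPa = 365.0 GPa.
E·α·ΔT = 372.0 MPa ⇒ ΔT = 372.0 / (365.0×10³ × 7.59×10⁻⁶) = 134.3 K.
T = 24.1 + 134.3 = 158.4 °C.

158 °C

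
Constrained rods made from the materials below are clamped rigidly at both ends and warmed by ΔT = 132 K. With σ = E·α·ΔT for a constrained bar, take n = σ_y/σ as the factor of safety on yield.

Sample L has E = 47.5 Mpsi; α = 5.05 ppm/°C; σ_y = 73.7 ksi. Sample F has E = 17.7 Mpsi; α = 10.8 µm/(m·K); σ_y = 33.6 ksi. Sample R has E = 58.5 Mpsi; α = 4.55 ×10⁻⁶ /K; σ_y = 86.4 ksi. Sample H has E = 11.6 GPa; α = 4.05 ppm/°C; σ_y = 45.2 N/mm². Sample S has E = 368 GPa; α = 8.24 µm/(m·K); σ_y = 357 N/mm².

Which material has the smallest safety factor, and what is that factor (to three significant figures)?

sample S, n = 0.892

In consistent units (E in GPa, α in ×10⁻⁶/K, σ_y in MPa):
  sample L: E = 327.5, α = 5.05, σ_y = 508.1 → σ = 218 MPa, n = 2.33
  sample F: E = 122.0, α = 10.8, σ_y = 231.7 → σ = 174 MPa, n = 1.33
  sample R: E = 403.3, α = 4.55, σ_y = 595.7 → σ = 242 MPa, n = 2.46
  sample H: E = 11.60, α = 4.05, σ_y = 45.20 → σ = 6.20 MPa, n = 7.29
  sample S: E = 368.0, α = 8.24, σ_y = 357.0 → σ = 400 MPa, n = 0.892
The minimum is sample S at n = 0.892.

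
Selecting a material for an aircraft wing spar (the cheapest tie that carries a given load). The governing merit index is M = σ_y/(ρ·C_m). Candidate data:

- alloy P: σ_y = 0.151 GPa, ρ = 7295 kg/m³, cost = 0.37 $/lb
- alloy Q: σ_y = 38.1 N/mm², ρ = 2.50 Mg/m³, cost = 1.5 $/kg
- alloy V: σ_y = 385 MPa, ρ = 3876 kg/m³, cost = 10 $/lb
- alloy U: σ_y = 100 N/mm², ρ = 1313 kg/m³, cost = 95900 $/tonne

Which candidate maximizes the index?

alloy P

Putting every candidate on a common basis:
  alloy P: σ_y = 151.0 MPa, ρ = 7295 kg/m³, cost = 0.8157 $/kg
  alloy Q: σ_y = 38.10 MPa, ρ = 2500 kg/m³, cost = 1.500 $/kg
  alloy V: σ_y = 385.0 MPa, ρ = 3876 kg/m³, cost = 22.05 $/kg
  alloy U: σ_y = 100.0 MPa, ρ = 1313 kg/m³, cost = 95.90 $/kg
  alloy P: M = 25.4 kN·m per $
  alloy Q: M = 10.2 kN·m per $
  alloy V: M = 4.51 kN·m per $
  alloy U: M = 0.794 kN·m per $
Alloy P has the largest M.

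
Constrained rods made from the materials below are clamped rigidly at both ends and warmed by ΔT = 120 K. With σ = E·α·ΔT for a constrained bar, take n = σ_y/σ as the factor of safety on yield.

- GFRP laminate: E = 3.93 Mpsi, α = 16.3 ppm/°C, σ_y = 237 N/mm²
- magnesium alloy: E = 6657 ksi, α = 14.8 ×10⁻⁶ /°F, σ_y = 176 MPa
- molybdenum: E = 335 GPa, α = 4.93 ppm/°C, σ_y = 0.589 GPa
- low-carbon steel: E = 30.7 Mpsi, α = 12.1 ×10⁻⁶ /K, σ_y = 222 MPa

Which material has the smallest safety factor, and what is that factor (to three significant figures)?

In consistent units (E in GPa, α in ×10⁻⁶/K, σ_y in MPa):
  GFRP laminate: E = 27.10, α = 16.3, σ_y = 237.0 → σ = 53.0 MPa, n = 4.47
  magnesium alloy: E = 45.90, α = 26.6, σ_y = 176.0 → σ = 147 MPa, n = 1.20
  molybdenum: E = 335.0, α = 4.93, σ_y = 589.0 → σ = 198 MPa, n = 2.97
  low-carbon steel: E = 211.7, α = 12.1, σ_y = 222.0 → σ = 307 MPa, n = 0.722
The minimum is low-carbon steel at n = 0.722.

low-carbon steel, n = 0.722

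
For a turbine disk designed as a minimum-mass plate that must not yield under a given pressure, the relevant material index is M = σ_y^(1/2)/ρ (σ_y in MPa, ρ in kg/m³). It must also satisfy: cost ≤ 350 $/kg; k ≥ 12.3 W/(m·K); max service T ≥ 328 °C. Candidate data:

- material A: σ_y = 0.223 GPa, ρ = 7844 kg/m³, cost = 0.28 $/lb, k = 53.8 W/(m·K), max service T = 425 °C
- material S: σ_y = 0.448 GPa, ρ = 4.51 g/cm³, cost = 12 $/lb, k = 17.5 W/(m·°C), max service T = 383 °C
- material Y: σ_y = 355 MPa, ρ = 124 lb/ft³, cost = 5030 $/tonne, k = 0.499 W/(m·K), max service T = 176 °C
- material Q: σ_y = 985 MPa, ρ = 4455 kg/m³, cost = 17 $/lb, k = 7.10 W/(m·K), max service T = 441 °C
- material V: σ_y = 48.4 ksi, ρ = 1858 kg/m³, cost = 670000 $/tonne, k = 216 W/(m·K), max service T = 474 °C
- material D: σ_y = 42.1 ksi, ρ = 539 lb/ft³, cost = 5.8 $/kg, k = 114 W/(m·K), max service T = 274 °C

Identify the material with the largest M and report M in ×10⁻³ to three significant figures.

Screen on constraints: cost ≤ 350 $/kg; k ≥ 12.3 W/(m·K); max service T ≥ 328 °C. Survivors: material A, material S.
Putting every candidate on a common basis:
  material A: σ_y = 223.0 MPa, ρ = 7844 kg/m³
  material S: σ_y = 448.0 MPa, ρ = 4510 kg/m³
  material S: M = 4.69×10⁻³
  material A: M = 1.90×10⁻³
Material S has the largest M.

material S, M = 4.69×10⁻³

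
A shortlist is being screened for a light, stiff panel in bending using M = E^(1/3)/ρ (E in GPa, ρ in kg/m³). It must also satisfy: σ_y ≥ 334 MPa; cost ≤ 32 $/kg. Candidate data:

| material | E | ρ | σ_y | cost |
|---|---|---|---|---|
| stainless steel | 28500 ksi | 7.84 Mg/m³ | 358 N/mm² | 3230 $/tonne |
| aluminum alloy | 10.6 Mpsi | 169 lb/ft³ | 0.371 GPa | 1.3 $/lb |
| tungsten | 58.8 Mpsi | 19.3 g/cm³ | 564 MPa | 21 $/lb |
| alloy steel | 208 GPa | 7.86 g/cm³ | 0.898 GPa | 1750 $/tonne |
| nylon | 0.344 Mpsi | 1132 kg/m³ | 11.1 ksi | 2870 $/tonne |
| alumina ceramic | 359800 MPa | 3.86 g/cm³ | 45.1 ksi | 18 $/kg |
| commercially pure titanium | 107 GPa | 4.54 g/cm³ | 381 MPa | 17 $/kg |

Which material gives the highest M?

aluminum alloy

Screen on constraints: σ_y ≥ 334 MPa; cost ≤ 32 $/kg. Survivors: stainless steel, aluminum alloy, alloy steel, commercially pure titanium.
Putting every candidate on a common basis:
  stainless steel: E = 196.5 GPa, ρ = 7840 kg/m³
  aluminum alloy: E = 73.08 GPa, ρ = 2707 kg/m³
  alloy steel: E = 208.0 GPa, ρ = 7860 kg/m³
  commercially pure titanium: E = 107.0 GPa, ρ = 4540 kg/m³
  aluminum alloy: M = 1.54×10⁻³
  commercially pure titanium: M = 1.05×10⁻³
  alloy steel: M = 0.754×10⁻³
  stainless steel: M = 0.742×10⁻³
Highest index: aluminum alloy.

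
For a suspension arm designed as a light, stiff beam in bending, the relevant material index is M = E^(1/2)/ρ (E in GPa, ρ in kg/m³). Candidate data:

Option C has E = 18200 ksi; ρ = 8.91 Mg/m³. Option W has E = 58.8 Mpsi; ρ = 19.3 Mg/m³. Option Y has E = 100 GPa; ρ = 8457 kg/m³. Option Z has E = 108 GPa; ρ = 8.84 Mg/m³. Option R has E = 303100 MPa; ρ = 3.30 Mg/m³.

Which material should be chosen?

option R

Normalizing units and computing the index:
  option C: E = 125.5 GPa, ρ = 8910 kg/m³
  option W: E = 405.4 GPa, ρ = 19300 kg/m³
  option Y: E = 100.0 GPa, ρ = 8457 kg/m³
  option Z: E = 108.0 GPa, ρ = 8840 kg/m³
  option R: E = 303.1 GPa, ρ = 3300 kg/m³
  option R: M = 5.28×10⁻³
  option C: M = 1.26×10⁻³
  option Y: M = 1.18×10⁻³
  option Z: M = 1.18×10⁻³
  option W: M = 1.04×10⁻³
Highest index: option R.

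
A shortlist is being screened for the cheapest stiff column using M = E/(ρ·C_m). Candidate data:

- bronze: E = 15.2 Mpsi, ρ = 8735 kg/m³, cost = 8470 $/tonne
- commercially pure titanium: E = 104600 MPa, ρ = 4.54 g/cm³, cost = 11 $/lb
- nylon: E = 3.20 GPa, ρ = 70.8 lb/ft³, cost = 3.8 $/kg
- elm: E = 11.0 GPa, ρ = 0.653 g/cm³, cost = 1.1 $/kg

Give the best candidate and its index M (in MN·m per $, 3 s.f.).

elm, M = 15.3 MN·m per $

Putting every candidate on a common basis:
  bronze: E = 104.8 GPa, ρ = 8735 kg/m³, cost = 8.470 $/kg
  commercially pure titanium: E = 104.6 GPa, ρ = 4540 kg/m³, cost = 24.25 $/kg
  nylon: E = 3.200 GPa, ρ = 1134 kg/m³, cost = 3.800 $/kg
  elm: E = 11.00 GPa, ρ = 653.0 kg/m³, cost = 1.100 $/kg
  elm: M = 15.3 MN·m per $
  bronze: M = 1.42 MN·m per $
  commercially pure titanium: M = 0.950 MN·m per $
  nylon: M = 0.743 MN·m per $
Highest index: elm.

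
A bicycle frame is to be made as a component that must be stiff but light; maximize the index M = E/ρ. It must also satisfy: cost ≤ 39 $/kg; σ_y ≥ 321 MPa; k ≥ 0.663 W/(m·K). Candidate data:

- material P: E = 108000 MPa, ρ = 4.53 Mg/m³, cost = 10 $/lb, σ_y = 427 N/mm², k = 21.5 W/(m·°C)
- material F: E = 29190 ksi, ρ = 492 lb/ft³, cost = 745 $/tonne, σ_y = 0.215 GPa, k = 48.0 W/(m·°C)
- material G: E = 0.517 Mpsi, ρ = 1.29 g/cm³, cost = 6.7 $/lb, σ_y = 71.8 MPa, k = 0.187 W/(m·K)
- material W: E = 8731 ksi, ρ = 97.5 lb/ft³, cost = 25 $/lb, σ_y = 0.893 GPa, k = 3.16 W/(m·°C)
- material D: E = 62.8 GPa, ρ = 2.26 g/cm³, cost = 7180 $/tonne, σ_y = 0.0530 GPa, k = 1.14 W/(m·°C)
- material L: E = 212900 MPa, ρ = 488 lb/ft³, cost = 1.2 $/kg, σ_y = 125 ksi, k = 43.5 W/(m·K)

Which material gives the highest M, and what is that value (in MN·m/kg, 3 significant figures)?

Screen on constraints: cost ≤ 39 $/kg; σ_y ≥ 321 MPa; k ≥ 0.663 W/(m·K). Survivors: material P, material L.
Putting every candidate on a common basis:
  material P: E = 108.0 GPa, ρ = 4530 kg/m³
  material L: E = 212.9 GPa, ρ = 7817 kg/m³
  material L: M = 27.2 MN·m/kg
  material P: M = 23.8 MN·m/kg
Material L has the largest M.

material L, M = 27.2 MN·m/kg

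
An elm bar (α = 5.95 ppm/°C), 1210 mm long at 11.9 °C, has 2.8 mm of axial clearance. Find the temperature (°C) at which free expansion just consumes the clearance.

401 °C

α·L₀·ΔT = 2.8 mm ⇒ ΔT = 2.8 / (5.95×10⁻⁶ × 1210.0) = 388.9 K.
T = 11.9 + 388.9 = 400.8 °C.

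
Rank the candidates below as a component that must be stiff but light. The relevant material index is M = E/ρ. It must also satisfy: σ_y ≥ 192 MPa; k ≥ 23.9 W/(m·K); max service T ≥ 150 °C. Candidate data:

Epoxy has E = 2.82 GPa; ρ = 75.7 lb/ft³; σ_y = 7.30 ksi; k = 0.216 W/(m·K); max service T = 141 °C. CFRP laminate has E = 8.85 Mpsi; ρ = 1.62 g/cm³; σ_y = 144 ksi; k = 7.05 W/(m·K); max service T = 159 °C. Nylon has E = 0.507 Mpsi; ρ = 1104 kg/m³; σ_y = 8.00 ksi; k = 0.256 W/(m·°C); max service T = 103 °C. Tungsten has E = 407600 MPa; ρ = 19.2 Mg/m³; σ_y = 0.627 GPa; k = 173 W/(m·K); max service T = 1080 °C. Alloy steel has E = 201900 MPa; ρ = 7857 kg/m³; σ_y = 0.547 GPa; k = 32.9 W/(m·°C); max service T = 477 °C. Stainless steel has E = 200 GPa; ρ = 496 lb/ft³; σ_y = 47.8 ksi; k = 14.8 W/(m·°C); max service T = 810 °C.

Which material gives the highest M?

alloy steel

Screen on constraints: σ_y ≥ 192 MPa; k ≥ 23.9 W/(m·K); max service T ≥ 150 °C. Survivors: tungsten, alloy steel.
In SI units:
  tungsten: E = 407.6 GPa, ρ = 19200 kg/m³
  alloy steel: E = 201.9 GPa, ρ = 7857 kg/m³
  alloy steel: M = 25.7 MN·m/kg
  tungsten: M = 21.2 MN·m/kg
The maximum is for alloy steel.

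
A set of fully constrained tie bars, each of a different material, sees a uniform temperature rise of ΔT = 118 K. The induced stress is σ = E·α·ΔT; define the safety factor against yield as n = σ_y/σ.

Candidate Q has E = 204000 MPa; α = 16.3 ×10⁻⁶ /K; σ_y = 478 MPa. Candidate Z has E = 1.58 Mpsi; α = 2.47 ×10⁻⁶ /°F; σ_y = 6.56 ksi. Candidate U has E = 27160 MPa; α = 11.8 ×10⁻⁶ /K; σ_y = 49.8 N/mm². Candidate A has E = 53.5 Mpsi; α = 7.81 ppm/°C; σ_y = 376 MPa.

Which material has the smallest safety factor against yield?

In consistent units (E in GPa, α in ×10⁻⁶/K, σ_y in MPa):
  candidate Q: E = 204.0, α = 16.3, σ_y = 478.0 → σ = 392 MPa, n = 1.22
  candidate Z: E = 10.89, α = 4.45, σ_y = 45.23 → σ = 5.72 MPa, n = 7.91
  candidate U: E = 27.16, α = 11.8, σ_y = 49.80 → σ = 37.8 MPa, n = 1.32
  candidate A: E = 368.9, α = 7.81, σ_y = 376.0 → σ = 340 MPa, n = 1.11
Candidate A has the lowest safety factor, n = 1.11.

candidate A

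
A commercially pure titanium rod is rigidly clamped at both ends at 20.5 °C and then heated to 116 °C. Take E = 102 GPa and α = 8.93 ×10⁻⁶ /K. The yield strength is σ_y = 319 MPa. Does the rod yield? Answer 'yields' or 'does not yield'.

ΔT = 95.50 K. Constrained thermal stress σ = E·α·ΔT = 102.0×10³ MPa × 8.93×10⁻⁶ × 95.50 = 87.0 MPa (compressive).
Compare to σ_y = 319 MPa: σ < σ_y, so it does not yield.

does not yield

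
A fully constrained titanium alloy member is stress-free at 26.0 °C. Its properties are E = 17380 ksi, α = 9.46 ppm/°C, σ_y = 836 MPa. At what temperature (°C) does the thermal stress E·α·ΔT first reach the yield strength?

E = 17380 ksi = 119.8 GPa.
E·α·ΔT = 836.0 MPa ⇒ ΔT = 836.0 / (119.8×10³ × 9.46×10⁻⁶) = 737.5 K.
T = 26.0 + 737.5 = 763.5 °C.

763 °C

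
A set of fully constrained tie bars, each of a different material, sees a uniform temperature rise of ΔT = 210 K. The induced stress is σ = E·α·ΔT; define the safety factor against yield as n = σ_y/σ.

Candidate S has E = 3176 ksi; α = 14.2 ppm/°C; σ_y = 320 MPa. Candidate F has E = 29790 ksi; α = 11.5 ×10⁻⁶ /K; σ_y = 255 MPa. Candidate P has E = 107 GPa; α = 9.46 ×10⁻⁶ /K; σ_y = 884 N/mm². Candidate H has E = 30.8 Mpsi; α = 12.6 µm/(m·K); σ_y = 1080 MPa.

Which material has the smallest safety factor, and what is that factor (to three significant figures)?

With everything in SI (GPa, ×10⁻⁶/K, MPa):
  candidate S: E = 21.90, α = 14.2, σ_y = 320.0 → σ = 65.3 MPa, n = 4.90
  candidate F: E = 205.4, α = 11.5, σ_y = 255.0 → σ = 496 MPa, n = 0.514
  candidate P: E = 107.0, α = 9.46, σ_y = 884.0 → σ = 213 MPa, n = 4.16
  candidate H: E = 212.4, α = 12.6, σ_y = 1080 → σ = 562 MPa, n = 1.92
Smallest n: candidate F with n = 0.514.

candidate F, n = 0.514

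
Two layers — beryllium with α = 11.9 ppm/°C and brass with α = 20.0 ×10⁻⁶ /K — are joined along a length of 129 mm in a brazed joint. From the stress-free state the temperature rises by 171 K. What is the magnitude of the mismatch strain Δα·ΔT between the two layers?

1.39×10⁻³

Δα = |11.9 − 20.0|×10⁻⁶/K = 8.10×10⁻⁶/K.
Mismatch strain = Δα·ΔT = 8.10×10⁻⁶ × 171.0 = 1.39×10⁻³.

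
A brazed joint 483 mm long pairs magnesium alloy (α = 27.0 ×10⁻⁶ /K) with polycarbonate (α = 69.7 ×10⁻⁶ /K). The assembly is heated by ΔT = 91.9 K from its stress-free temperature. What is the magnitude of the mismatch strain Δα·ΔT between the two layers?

3.92×10⁻³

Δα = |27.0 − 69.7|×10⁻⁶/K = 42.7×10⁻⁶/K.
Mismatch strain = Δα·ΔT = 42.7×10⁻⁶ × 91.9 = 3.92×10⁻³.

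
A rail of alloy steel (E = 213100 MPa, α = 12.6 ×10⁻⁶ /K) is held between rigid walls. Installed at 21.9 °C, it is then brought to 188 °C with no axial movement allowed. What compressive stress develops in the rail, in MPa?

E = 213100 MPa = 213.1 GPa.
ΔT = 166.1 K. Constrained thermal stress σ = E·α·ΔT = 213.1×10³ MPa × 12.6×10⁻⁶ × 166.1 = 446 MPa (compressive).

446 MPa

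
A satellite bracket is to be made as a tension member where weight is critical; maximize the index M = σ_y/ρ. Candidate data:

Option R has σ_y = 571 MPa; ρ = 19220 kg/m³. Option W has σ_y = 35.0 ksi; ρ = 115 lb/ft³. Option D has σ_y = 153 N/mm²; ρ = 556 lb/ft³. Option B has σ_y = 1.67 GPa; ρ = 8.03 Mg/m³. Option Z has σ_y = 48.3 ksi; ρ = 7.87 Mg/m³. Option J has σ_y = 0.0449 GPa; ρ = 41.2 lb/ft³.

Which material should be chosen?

After converting to SI:
  option R: σ_y = 571.0 MPa, ρ = 19220 kg/m³
  option W: σ_y = 241.3 MPa, ρ = 1842 kg/m³
  option D: σ_y = 153.0 MPa, ρ = 8906 kg/m³
  option B: σ_y = 1670 MPa, ρ = 8030 kg/m³
  option Z: σ_y = 333.0 MPa, ρ = 7870 kg/m³
  option J: σ_y = 44.90 MPa, ρ = 660.0 kg/m³
  option B: M = 208 kN·m/kg
  option W: M = 131 kN·m/kg
  option J: M = 68.0 kN·m/kg
  option Z: M = 42.3 kN·m/kg
  option R: M = 29.7 kN·m/kg
  option D: M = 17.2 kN·m/kg
The maximum is for option B.

option B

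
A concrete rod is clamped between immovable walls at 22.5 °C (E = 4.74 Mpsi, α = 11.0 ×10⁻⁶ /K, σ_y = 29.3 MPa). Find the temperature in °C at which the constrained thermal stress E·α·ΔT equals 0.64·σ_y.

E = 4.74 Mpsi = 32.68 GPa.
E·α·ΔT = 18.75 MPa ⇒ ΔT = 18.75 / (32.68×10³ × 11.0×10⁻⁶) = 52.16 K.
T = 22.5 + 52.16 = 74.66 °C.

74.7 °C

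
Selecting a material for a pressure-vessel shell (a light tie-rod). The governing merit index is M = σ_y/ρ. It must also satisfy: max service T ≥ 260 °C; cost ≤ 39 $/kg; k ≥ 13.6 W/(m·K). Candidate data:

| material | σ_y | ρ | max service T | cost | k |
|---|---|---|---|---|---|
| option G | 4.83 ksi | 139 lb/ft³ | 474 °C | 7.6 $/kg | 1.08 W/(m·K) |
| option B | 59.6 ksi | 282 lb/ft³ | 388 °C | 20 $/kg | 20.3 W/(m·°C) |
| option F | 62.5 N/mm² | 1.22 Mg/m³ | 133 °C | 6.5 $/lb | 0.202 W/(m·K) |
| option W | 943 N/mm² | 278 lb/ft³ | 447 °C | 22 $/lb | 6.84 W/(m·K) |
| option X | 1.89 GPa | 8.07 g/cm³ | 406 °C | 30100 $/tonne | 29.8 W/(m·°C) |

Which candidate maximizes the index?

option X

Screen on constraints: max service T ≥ 260 °C; cost ≤ 39 $/kg; k ≥ 13.6 W/(m·K). Survivors: option B, option X.
Normalizing units and computing the index:
  option B: σ_y = 410.9 MPa, ρ = 4517 kg/m³
  option X: σ_y = 1890 MPa, ρ = 8070 kg/m³
  option X: M = 234 kN·m/kg
  option B: M = 91.0 kN·m/kg
Highest index: option X.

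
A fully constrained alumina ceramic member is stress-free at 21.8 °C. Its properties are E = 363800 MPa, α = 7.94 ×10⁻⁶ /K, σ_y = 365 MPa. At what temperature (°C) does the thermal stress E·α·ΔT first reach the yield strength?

148 °C

E = 363800 MPa = 363.8 GPa.
E·α·ΔT = 365.0 MPa ⇒ ΔT = 365.0 / (363.8×10³ × 7.94×10⁻⁶) = 126.4 K.
T = 21.8 + 126.4 = 148.2 °C.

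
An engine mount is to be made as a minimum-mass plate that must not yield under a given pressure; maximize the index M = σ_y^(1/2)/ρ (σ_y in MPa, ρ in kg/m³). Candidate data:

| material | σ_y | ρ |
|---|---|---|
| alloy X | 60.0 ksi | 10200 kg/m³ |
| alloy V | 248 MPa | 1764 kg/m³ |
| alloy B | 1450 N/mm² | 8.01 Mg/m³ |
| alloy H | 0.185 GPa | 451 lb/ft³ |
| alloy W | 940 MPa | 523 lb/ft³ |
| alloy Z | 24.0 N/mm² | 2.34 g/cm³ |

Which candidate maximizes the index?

In SI units:
  alloy X: σ_y = 413.7 MPa, ρ = 10200 kg/m³
  alloy V: σ_y = 248.0 MPa, ρ = 1764 kg/m³
  alloy B: σ_y = 1450 MPa, ρ = 8010 kg/m³
  alloy H: σ_y = 185.0 MPa, ρ = 7224 kg/m³
  alloy W: σ_y = 940.0 MPa, ρ = 8378 kg/m³
  alloy Z: σ_y = 24.00 MPa, ρ = 2340 kg/m³
  alloy V: M = 8.93×10⁻³
  alloy B: M = 4.75×10⁻³
  alloy W: M = 3.66×10⁻³
  alloy Z: M = 2.09×10⁻³
  alloy X: M = 1.99×10⁻³
  alloy H: M = 1.88×10⁻³
The maximum is for alloy V.

alloy V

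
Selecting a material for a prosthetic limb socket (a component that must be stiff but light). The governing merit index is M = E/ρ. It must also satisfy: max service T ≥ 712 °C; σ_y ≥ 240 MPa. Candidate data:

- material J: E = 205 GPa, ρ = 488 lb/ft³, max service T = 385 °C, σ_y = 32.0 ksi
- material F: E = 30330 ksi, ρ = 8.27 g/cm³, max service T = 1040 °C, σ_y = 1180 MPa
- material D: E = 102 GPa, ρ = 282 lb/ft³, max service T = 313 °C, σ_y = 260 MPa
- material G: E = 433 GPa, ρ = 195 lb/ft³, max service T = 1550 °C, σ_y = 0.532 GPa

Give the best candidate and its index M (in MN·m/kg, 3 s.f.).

material G, M = 139 MN·m/kg

Screen on constraints: max service T ≥ 712 °C; σ_y ≥ 240 MPa. Survivors: material F, material G.
After converting to SI:
  material F: E = 209.1 GPa, ρ = 8270 kg/m³
  material G: E = 433.0 GPa, ρ = 3124 kg/m³
  material G: M = 139 MN·m/kg
  material F: M = 25.3 MN·m/kg
The maximum is for material G.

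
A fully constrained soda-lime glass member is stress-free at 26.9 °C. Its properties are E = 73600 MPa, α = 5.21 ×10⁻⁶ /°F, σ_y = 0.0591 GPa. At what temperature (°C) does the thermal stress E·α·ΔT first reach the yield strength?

113 °C

E = 73600 MPa = 73.60 GPa.
α = 5.21×10⁻⁶/°F × 9/5 = 9.38×10⁻⁶/K.
σ_y = 0.0591 GPa = 59.10 MPa.
E·α·ΔT = 59.10 MPa ⇒ ΔT = 59.10 / (73.60×10³ × 9.38×10⁻⁶) = 85.62 K.
T = 26.9 + 85.62 = 112.5 °C.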